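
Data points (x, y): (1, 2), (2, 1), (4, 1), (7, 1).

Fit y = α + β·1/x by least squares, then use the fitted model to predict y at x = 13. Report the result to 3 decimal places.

AᵀA·[α, β]ᵀ = Aᵀy reads: 4·α + (53/28)·β = 5;  (53/28)·α + (1045/784)·β = 81/28.
(Σ1 = 4, Σ1/x = 53/28, Σ1/x·1/x = 1045/784, Σy = 5, Σ1/x·y = 81/28.)
Determinant 4·(1045/784) − (53/28)² = 1371/784.
α = (5·(1045/784) − (53/28)·(81/28))/(1371/784) = 932/1371; β = (4·(81/28) − (53/28)·5)/(1371/784) = 1652/1371.
At x = 13: ŷ = (932/1371)·(1) + (1652/1371)·(1/13) = 13768/17823.

ŷ = 0.772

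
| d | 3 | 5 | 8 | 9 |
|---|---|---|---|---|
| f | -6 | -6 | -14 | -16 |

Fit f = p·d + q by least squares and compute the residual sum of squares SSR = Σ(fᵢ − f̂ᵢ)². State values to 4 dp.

SSR = 7.2967

Normal-equation sums: Σd·d = 179, Σd = 25, Σ1 = 4.
For Mᵀf: Σd·f = -304, Σf = -42.
Eliminating q: 4·(row 1) − 25·(row 2) gives 91·p = 4·(-304) − 25·(-42) = -166, so p = -166/91.
Then q = ((-42) − 25·(-166/91))/4 = 82/91.
Residuals: -10/7, 202/91, -4/13, -44/91; SSR = 664/91.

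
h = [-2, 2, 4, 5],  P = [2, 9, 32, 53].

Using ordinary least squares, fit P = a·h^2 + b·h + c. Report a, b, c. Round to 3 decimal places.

a = 1.874, b = 1.511, c = -2.353

Setting ∂/∂a … = 0 gives: 913·a + 189·b + 49·c = 1881;  189·a + 49·b + 9·c = 407;  49·a + 9·b + 4·c = 96.
Row-reducing yields a = 697/372, b = 937/620, c = -1094/465.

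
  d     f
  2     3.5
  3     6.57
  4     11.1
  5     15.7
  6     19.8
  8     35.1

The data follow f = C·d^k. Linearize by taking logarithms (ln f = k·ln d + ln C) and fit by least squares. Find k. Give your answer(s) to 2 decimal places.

With ln fᵢ as the transformed response and ln dᵢ as the regressor:
XᵀX = [[13.7340, 8.6587]; [8.6587, 6]], rhs = [23.4538, 14.8398]ᵀ  (here Σln d = 8.6587, Σ(ln d)² = 13.7340, Σln f = 14.8398, Σln d·ln f = 23.4538).
Slope k = (n·Σln d·ln f − Σln d·Σln f)/(n·Σ(ln d)² − (Σln d)²) = (6·23.4538 − 8.6587·14.8398)/7.4309 = 1.64578; ln C = (Σln f − k·Σln d)/n = 0.09824.

k = 1.65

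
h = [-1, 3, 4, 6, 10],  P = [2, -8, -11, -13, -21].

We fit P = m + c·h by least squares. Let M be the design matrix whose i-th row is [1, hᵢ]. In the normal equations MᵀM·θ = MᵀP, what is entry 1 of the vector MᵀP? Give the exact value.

Entry 1 ↔ basis 1, so (MᵀP)_{1} = Σᵢ Pᵢ = (1)·(2) + (1)·(-8) + (1)·(-11) + (1)·(-13) + (1)·(-21) = -51.

-51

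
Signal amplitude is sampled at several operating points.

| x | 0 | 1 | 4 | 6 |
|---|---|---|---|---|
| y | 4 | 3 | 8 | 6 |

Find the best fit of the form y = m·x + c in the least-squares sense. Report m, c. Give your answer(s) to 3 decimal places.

m = 0.582, c = 3.648

Sums needed: Σx·x = 53, Σx = 11, Σ1 = 4.
Right-hand side: Σx·y = 71, Σy = 21.
Determinant 53·4 − 11² = 91.
m = (71·4 − 11·21)/91 = 53/91; c = (53·21 − 11·71)/91 = 332/91.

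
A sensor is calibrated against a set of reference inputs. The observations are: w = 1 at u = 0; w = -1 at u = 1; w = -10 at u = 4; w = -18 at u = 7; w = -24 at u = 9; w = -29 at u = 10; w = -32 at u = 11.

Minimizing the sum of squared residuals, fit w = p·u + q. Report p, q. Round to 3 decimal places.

p = -2.991, q = 1.805

With design matrix M, MᵀM = [[368, 42]; [42, 7]] and Mᵀw = [-1025, -113]ᵀ.
Eliminating q: 7·(row 1) − 42·(row 2) gives 812·p = 7·(-1025) − 42·(-113) = -2429, so p = -347/116.
Then q = ((-113) − 42·(-347/116))/7 = 733/406.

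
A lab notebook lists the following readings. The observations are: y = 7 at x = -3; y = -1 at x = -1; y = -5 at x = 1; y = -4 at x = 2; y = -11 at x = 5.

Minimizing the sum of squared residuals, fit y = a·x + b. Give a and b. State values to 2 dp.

The normal equations are: 40·a + 4·b = -88;  4·a + 5·b = -14.
Δ = 40·5 − 4² = 184.
a = ((-88)·5 − 4·(-14))/184 = -48/23; b = (40·(-14) − 4·(-88))/184 = -26/23.

a = -2.09, b = -1.13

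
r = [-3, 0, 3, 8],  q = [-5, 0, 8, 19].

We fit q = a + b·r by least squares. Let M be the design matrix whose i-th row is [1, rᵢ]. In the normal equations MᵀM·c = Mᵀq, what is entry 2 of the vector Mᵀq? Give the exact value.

Entry 2 ↔ basis r, so (Mᵀq)_{2} = Σᵢ (r)·qᵢ = (-3)·(-5) + (0)·(0) + (3)·(8) + (8)·(19) = 191.

191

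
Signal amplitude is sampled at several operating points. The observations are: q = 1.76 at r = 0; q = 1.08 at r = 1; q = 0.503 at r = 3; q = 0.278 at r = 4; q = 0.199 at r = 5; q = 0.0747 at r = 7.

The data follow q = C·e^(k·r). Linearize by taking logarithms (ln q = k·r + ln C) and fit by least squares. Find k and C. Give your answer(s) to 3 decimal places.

With ln qᵢ as the transformed response and rᵢ as the regressor:
Σr = 20.0000, Σ(r)² = 100.0000, Σln q = -5.5338, Σr·ln q = -33.3372.
Equations: 100.0000·k + 20.0000·ln C = -33.3372;  20.0000·k + 6·ln C = -5.5338.
Solving (det = 200.0000): k = -0.44674, ln C = 0.56685, so C = exp(0.56685) = 1.76271.

k = -0.447, C = 1.763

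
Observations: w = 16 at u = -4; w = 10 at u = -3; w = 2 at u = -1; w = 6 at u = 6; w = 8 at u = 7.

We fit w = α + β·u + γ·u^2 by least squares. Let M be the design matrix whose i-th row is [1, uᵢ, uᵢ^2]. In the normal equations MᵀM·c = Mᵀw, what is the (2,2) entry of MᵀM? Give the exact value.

111

Row 2 ↔ basis u, column 2 ↔ basis u, so (MᵀM)_{2,2} = Σᵢ (u)·(u) = (-4)·(-4) + (-3)·(-3) + (-1)·(-1) + (6)·(6) + (7)·(7) = 111.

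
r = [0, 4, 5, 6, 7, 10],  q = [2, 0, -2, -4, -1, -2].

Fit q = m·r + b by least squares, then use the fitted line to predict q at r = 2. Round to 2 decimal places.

The normal equations are: 226·m + 32·b = -61;  32·m + 6·b = -7.
Determinant 226·6 − 32² = 332.
m = ((-61)·6 − 32·(-7))/332 = -71/166; b = (226·(-7) − 32·(-61))/332 = 185/166.
At r = 2: q̂ = (-71/166)·(2) + (185/166)·(1) = 43/166.

q̂ = 0.26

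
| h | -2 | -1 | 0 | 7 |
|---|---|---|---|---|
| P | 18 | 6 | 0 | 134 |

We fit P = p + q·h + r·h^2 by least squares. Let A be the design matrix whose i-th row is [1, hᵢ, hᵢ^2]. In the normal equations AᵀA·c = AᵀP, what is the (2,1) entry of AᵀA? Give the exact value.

Row 2 ↔ basis h, column 1 ↔ basis 1, so (AᵀA)_{2,1} = Σᵢ h = (-2)·(1) + (-1)·(1) + (0)·(1) + (7)·(1) = 4.

4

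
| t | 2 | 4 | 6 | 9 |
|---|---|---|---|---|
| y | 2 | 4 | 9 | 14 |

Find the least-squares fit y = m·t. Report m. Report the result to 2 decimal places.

MᵀM·[m]ᵀ = Mᵀy reads: 137·m = 200.
(Σt·t = 137, Σt·y = 200.)
Hence m = 200 / 137 ≈ 1.45985.

m = 1.46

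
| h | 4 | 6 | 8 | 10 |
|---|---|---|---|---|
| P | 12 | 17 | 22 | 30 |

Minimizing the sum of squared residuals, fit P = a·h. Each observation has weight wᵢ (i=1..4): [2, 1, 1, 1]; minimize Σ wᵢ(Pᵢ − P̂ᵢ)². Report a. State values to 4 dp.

Compute the Gram sums: Σwᵢ·h·h = 232.
For AᵀWP: Σwᵢ·h·P = 674.
Hence a = 674 / 232 ≈ 2.90517.

a = 2.9052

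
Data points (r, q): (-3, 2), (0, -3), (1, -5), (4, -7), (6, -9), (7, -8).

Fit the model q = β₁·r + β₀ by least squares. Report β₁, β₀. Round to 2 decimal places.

Compute the Gram sums: Σr·r = 111, Σr = 15, Σ1 = 6.
For Aᵀq: Σr·q = -149, Σq = -30.
Eliminating β₀: 6·(row 1) − 15·(row 2) gives 441·β₁ = 6·(-149) − 15·(-30) = -444, so β₁ = -148/147.
Then β₀ = ((-30) − 15·(-148/147))/6 = -365/147.

β₁ = -1.01, β₀ = -2.48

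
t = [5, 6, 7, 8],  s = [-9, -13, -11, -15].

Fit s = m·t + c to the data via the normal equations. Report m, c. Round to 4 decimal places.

m = -1.6000, c = -1.6000

Setting ∂/∂m … = 0 gives: 174·m + 26·c = -320;  26·m + 4·c = -48.
(Σt·t = 174, Σt = 26, Σ1 = 4, Σt·s = -320, Σs = -48.)
Eliminating c: 4·(row 1) − 26·(row 2) gives 20·m = 4·(-320) − 26·(-48) = -32, so m = -8/5.
Then c = ((-48) − 26·(-8/5))/4 = -8/5.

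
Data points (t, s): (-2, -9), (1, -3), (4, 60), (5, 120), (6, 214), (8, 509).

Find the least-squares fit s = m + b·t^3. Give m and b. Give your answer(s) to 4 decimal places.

With design matrix X, XᵀX = [[6, 910]; [910, 328586]] and Xᵀs = [891, 325741]ᵀ.
Δ = 6·328586 − 910² = 1143416.
m = (891·328586 − 910·325741)/1143416 = -456773/142927; b = (6·325741 − 910·891)/1143416 = 285909/285854.

m = -3.1958, b = 1.0002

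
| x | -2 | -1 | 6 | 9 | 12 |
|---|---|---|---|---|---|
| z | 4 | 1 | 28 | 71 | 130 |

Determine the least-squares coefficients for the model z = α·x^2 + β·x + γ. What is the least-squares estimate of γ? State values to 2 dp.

γ = -1.50

Normal-equation sums: Σx^2·x^2 = 28610, Σx^2·x = 2664, Σx^2 = 266, Σx·x = 266, Σx = 24, Σ1 = 5.
And Σx^2·z = 25496, Σx·z = 2358, Σz = 234.
Normal equations: [[28610, 2664, 266]; [2664, 266, 24]; [266, 24, 5]]·[α, β, γ]ᵀ = [25496, 2358, 234]ᵀ.
Inverting the 3×3 Gram matrix, [α, β, γ]ᵀ = [318254/320079, -102229/106693, -479318/320079]ᵀ.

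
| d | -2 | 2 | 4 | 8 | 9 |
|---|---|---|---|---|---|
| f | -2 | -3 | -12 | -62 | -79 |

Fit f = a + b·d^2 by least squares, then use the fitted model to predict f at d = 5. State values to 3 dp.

With design matrix X, XᵀX = [[5, 169]; [169, 10945]] and Xᵀf = [-158, -10579]ᵀ.
Δ = 5·10945 − 169² = 26164.
a = ((-158)·10945 − 169·(-10579))/26164 = 58541/26164; b = (5·(-10579) − 169·(-158))/26164 = -26193/26164.
At d = 5: f̂ = (58541/26164)·(1) + (-26193/26164)·(25) = -149071/6541.

f̂ = -22.790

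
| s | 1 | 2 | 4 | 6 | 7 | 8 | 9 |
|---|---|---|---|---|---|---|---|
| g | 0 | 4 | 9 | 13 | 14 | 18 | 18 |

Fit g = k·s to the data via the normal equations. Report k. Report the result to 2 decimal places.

MᵀM·[k]ᵀ = Mᵀg reads: 251·k = 526.
(Σs·s = 251, Σs·g = 526.)
k = 526/251 = 2.09562.

k = 2.10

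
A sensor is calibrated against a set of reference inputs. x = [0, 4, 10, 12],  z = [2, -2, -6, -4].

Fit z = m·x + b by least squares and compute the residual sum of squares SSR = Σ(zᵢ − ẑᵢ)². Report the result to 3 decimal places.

SSR = 6.418

Entries of AᵀA: Σx·x = 260, Σx = 26, Σ1 = 4.
And Σx·z = -116, Σz = -10.
Δ = 260·4 − 26² = 364.
m = ((-116)·4 − 26·(-10))/364 = -51/91; b = (260·(-10) − 26·(-116))/364 = 8/7.
Residuals: 6/7, -82/91, -20/13, 144/91; SSR = 584/91.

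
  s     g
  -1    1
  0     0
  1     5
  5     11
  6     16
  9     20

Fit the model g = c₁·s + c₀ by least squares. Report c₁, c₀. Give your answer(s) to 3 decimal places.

From the data, Σs·s = 144, Σs = 20, Σ1 = 6.
Right-hand side: Σs·g = 335, Σg = 53.
Determinant 144·6 − 20² = 464.
c₁ = (335·6 − 20·53)/464 = 475/232; c₀ = (144·53 − 20·335)/464 = 233/116.

c₁ = 2.047, c₀ = 2.009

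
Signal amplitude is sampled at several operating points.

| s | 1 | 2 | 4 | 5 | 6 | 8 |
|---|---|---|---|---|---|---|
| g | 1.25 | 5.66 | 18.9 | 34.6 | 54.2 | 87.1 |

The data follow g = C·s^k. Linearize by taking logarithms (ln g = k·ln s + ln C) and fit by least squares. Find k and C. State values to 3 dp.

Taking logs, ln g = k·ln s + ln C, so regress ln g on ln s.
Σln s = 7.5601, Σ(ln s)² = 12.5270, Σln g = 16.8993, Σln s·ln g = 27.4226.
Equations: 12.5270·k + 7.5601·ln C = 27.4226;  7.5601·k + 6·ln C = 16.8993.
Slope k = (n·Σln s·ln g − Σln s·Σln g)/(n·Σ(ln s)² − (Σln s)²) = (6·27.4226 − 7.5601·16.8993)/18.0074 = 2.04223; ln C = (Σln g − k·Σln s)/n = 0.24331, so C = exp(0.24331) = 1.27547.

k = 2.042, C = 1.275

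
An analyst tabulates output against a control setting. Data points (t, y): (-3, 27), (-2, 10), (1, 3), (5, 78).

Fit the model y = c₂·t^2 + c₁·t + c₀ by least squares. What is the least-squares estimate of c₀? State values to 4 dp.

c₀ = -0.8308

Compute the Gram sums: Σt^2·t^2 = 723, Σt^2·t = 91, Σt^2 = 39, Σt·t = 39, Σt = 1, Σ1 = 4.
Right-hand side: Σt^2·y = 2236, Σt·y = 292, Σy = 118.
Normal equations: [[723, 91, 39]; [91, 39, 1]; [39, 1, 4]]·[c₂, c₁, c₀]ᵀ = [2236, 292, 118]ᵀ.
Row-reducing yields c₂ = 4147/1336, c₁ = 355/1336, c₀ = -555/668.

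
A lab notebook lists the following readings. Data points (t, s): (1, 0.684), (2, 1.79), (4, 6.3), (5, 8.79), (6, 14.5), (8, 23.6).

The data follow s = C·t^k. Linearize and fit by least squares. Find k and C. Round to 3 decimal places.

Let Y = ln s. Fitting Y = k·ln t + ln C by least squares:
Σln t = 7.5601, Σ(ln t)² = 12.5270, Σln s = 10.0520, Σln t·ln s = 17.8185.
Equations: 12.5270·k + 7.5601·ln C = 17.8185;  7.5601·k + 6·ln C = 10.0520.
Solving (det = 18.0074): k = 1.71691, ln C = -0.48800, so C = exp(-0.48800) = 0.61386.

k = 1.717, C = 0.614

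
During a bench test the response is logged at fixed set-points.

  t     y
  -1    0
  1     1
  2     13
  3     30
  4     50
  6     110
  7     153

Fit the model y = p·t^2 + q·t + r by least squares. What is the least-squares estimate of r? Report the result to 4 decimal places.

r = -1.9020

The normal equations are: 4052·p + 658·q + 116·r = 12580;  658·p + 116·q + 22·r = 2048;  116·p + 22·q + 7·r = 357.
(Σt^2·t^2 = 4052, Σt^2·t = 658, Σt^2 = 116, Σt·t = 116, Σt = 22, Σ1 = 7, Σt^2·y = 12580, Σt·y = 2048, Σy = 357.)
Inverting the 3×3 Gram matrix, [p, q, r]ᵀ = [23649/7987, 9746/7987, -15191/7987]ᵀ.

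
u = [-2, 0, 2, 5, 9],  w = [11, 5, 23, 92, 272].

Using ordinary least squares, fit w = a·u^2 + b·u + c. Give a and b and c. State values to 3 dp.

Compute the Gram sums: Σu^2·u^2 = 7218, Σu^2·u = 854, Σu^2 = 114, Σu·u = 114, Σu = 14, Σ1 = 5.
Moment sums: Σu^2·w = 24468, Σu·w = 2932, Σw = 403.
Normal equations: [[7218, 854, 114]; [854, 114, 14]; [114, 14, 5]]·[a, b, c]ᵀ = [24468, 2932, 403]ᵀ.
Solving the 3×3 system (Gaussian elimination) gives a = 27867/9293, b = 24834/9293, c = 44113/9293.

a = 2.999, b = 2.672, c = 4.747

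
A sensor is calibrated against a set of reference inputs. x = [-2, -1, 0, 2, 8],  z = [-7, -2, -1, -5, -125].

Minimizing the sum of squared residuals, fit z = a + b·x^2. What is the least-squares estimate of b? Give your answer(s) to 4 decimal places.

The normal system AᵀA·[a, b]ᵀ = Aᵀz is [[5, 73]; [73, 4129]]·[a, b]ᵀ = [-140, -8050]ᵀ.
Eliminating b: 4129·(row 1) − 73·(row 2) gives 15316·a = 4129·(-140) − 73·(-8050) = 9590, so a = 685/1094.
Then b = ((-8050) − 73·(685/1094))/4129 = -2145/1094.

b = -1.9607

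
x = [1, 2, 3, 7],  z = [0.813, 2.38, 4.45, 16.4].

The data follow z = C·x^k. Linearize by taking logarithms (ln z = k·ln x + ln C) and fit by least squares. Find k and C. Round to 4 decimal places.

k = 1.5437, C = 0.8147

Taking logs, ln z = k·ln x + ln C, so regress ln z on ln x.
Sums: Σln x = 3.7377, Σ(ln x)² = 5.4740, Σln z = 4.9503, Σln x·ln z = 7.6844.
Normal system: [[5.4740, 3.7377]; [3.7377, 4]]·[k, ln C]ᵀ = [7.6844, 4.9503]ᵀ.
Solving (det = 7.9257): k = 1.54374, ln C = -0.20493, so C = exp(-0.20493) = 0.81471.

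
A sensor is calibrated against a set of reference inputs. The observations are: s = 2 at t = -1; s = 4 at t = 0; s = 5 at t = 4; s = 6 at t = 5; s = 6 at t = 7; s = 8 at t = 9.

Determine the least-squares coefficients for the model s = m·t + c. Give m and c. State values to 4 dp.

The normal equations are: 172·m + 24·c = 162;  24·m + 6·c = 31.
(Σt·t = 172, Σt = 24, Σ1 = 6, Σt·s = 162, Σs = 31.)
Δ = 172·6 − 24² = 456.
m = (162·6 − 24·31)/456 = 1/2; c = (172·31 − 24·162)/456 = 19/6.

m = 0.5000, c = 3.1667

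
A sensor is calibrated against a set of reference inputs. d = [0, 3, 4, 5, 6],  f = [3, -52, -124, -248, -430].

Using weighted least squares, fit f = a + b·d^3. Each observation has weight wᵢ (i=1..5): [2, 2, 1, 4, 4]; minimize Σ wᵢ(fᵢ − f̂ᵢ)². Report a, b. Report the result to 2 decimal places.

a = 2.74, b = -2.00

With design matrix A, AᵀWA = [[13, 1482]; [1482, 254678]] and AᵀWf = [-2934, -506264]ᵀ.
Eliminating b: 254678·(row 1) − 1482·(row 2) gives 1114490·a = 254678·(-2934) − 1482·(-506264) = 3057996, so a = 1528998/557245.
Then b = ((-506264) − 1482·(1528998/557245))/254678 = -85894/42865.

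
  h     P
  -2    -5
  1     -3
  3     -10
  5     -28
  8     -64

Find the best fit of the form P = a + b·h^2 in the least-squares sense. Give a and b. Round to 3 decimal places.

Entries of AᵀA: Σ1 = 5, Σh^2 = 103, Σh^2·h^2 = 4819.
Right-hand side: ΣP = -110, Σh^2·P = -4909.
Eliminating b: 4819·(row 1) − 103·(row 2) gives 13486·a = 4819·(-110) − 103·(-4909) = -24463, so a = -24463/13486.
Then b = ((-4909) − 103·(-24463/13486))/4819 = -13215/13486.

a = -1.814, b = -0.980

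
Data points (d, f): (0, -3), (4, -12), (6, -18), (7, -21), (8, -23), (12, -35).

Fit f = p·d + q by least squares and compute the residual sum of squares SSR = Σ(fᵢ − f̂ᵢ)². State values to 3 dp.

SSR = 2.363

From the data, Σd·d = 309, Σd = 37, Σ1 = 6.
And Σd·f = -907, Σf = -112.
XᵀX·[p, q]ᵀ = Xᵀf becomes [[309, 37]; [37, 6]]·[p, q]ᵀ = [-907, -112]ᵀ.
Δ = 309·6 − 37² = 485.
p = ((-907)·6 − 37·(-112))/485 = -1298/485; q = (309·(-112) − 37·(-907))/485 = -1049/485.
Residuals: -406/485, 421/485, 107/485, -10/97, 278/485, -70/97; SSR = 1146/485.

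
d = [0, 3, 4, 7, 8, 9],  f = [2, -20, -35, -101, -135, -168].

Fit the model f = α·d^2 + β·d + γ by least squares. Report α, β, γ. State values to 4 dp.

α = -1.9577, β = -1.2546, γ = 1.7723

Forming MᵀM = [[13395, 1675, 219]; [1675, 219, 31]; [219, 31, 6]] and Mᵀf = [-27937, -3499, -457]ᵀ gives MᵀM·[α, β, γ]ᵀ = Mᵀf.
Row-reducing yields α = -43845/22396, β = -28099/22396, γ = 9923/5599.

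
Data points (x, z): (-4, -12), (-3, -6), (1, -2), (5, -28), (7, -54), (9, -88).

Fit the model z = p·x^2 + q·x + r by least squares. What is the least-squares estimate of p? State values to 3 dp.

Normal-equation sums: Σx^2·x^2 = 9925, Σx^2·x = 1107, Σx^2 = 181, Σx·x = 181, Σx = 15, Σ1 = 6.
For Aᵀz: Σx^2·z = -10722, Σx·z = -1246, Σz = -190.
Solving the 3×3 system (Gaussian elimination) gives p = -2266/2275, q = -1888/2275, r = 148/325.

p = -0.996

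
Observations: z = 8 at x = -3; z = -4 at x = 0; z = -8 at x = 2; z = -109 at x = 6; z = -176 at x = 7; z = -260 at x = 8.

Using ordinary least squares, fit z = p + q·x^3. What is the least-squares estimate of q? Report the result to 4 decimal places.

q = -0.4986

Sums needed: Σ1 = 6, Σx^3 = 1052, Σx^3·x^3 = 427242.
Right-hand side: Σz = -549, Σx^3·z = -217312.
Normal equations: [[6, 1052]; [1052, 427242]]·[p, q]ᵀ = [-549, -217312]ᵀ.
Eliminating q: 427242·(row 1) − 1052·(row 2) gives 1456748·p = 427242·(-549) − 1052·(-217312) = -5943634, so p = -2971817/728374.
Then q = ((-217312) − 1052·(-2971817/728374))/427242 = -181581/364187.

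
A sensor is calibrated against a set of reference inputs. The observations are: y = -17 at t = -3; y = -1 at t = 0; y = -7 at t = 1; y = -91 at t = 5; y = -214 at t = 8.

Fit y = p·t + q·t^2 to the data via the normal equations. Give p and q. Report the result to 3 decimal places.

From the data, Σt·t = 99, Σt·t^2 = 611, Σt^2·t^2 = 4803.
Right-hand side: Σt·y = -2123, Σt^2·y = -16131.
Δ = 99·4803 − 611² = 102176.
p = ((-2123)·4803 − 611·(-16131))/102176 = -42591/12772; q = (99·(-16131) − 611·(-2123))/102176 = -37477/12772.

p = -3.335, q = -2.934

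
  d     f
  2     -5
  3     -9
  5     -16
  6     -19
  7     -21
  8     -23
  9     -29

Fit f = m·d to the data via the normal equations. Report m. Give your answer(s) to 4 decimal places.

m = -3.0709

Compute the Gram sums: Σd·d = 268.
And Σd·f = -823.
Normal equations: [[268]]·[m]ᵀ = [-823]ᵀ.
Hence m = -823 / 268 ≈ -3.0709.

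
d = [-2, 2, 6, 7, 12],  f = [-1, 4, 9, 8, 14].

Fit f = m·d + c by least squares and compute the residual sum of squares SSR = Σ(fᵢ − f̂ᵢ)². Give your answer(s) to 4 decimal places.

The normal equations are: 237·m + 25·c = 288;  25·m + 5·c = 34.
(Σd·d = 237, Σd = 25, Σ1 = 5, Σd·f = 288, Σf = 34.)
Eliminating c: 5·(row 1) − 25·(row 2) gives 560·m = 5·288 − 25·34 = 590, so m = 59/56.
Then c = (34 − 25·(59/56))/5 = 429/280.
Residuals: -17/40, 101/280, 321/280, -127/140, -7/40; SSR = 347/140.

SSR = 2.4786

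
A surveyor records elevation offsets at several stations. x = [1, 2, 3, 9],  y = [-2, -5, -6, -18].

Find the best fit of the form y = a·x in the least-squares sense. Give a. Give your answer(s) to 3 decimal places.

The normal system AᵀA·[a]ᵀ = Aᵀy is [[95]]·[a]ᵀ = [-192]ᵀ.
a = (-192)/95 = -2.02105.

a = -2.021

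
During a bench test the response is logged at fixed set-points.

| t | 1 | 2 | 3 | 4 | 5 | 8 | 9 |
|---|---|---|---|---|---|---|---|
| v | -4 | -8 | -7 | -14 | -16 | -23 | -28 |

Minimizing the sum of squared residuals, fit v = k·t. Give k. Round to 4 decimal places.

With design matrix M, MᵀM = [[200]] and Mᵀv = [-613]ᵀ.
Hence k = -613 / 200 ≈ -3.065.

k = -3.0650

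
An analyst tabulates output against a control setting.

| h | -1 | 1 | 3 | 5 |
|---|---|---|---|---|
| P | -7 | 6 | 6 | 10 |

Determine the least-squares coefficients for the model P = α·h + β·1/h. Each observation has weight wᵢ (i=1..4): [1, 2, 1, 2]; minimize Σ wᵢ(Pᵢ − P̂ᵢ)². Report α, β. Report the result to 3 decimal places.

Compute the Gram sums: Σwᵢ·h·h = 62, Σwᵢ·h·1/h = 6, Σwᵢ·1/h·1/h = 718/225.
Moment sums: Σwᵢ·h·P = 137, Σwᵢ·1/h·P = 25.
MᵀWM·[α, β]ᵀ = MᵀWP becomes [[62, 6]; [6, 718/225]]·[α, β]ᵀ = [137, 25]ᵀ.
Eliminating β: (718/225)·(row 1) − 6·(row 2) gives (36416/225)·α = (718/225)·137 − 6·25 = 64616/225, so α = 8077/4552.
Then β = (25 − 6·(8077/4552))/(718/225) = 20475/4552.

α = 1.774, β = 4.498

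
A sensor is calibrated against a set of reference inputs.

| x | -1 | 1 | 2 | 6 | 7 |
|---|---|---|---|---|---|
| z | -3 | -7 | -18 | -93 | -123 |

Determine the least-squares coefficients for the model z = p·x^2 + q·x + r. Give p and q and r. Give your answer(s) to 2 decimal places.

Setting ∂/∂p … = 0 gives: 3715·p + 567·q + 91·r = -9457;  567·p + 91·q + 15·r = -1459;  91·p + 15·q + 5·r = -244.
Inverting the 3×3 Gram matrix, [p, q, r]ᵀ = [-21259/10336, -27481/10336, -1095/323]ᵀ.

p = -2.06, q = -2.66, r = -3.39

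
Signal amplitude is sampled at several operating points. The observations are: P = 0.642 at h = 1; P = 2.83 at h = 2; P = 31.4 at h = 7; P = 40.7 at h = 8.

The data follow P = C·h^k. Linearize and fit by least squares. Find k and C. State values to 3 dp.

k = 1.981, C = 0.671

Taking logs, ln P = k·ln h + ln C, so regress ln P on ln h.
AᵀA = [[8.5911, 4.7185]; [4.7185, 4]], rhs = [15.1351, 7.7501]ᵀ  (here Σln h = 4.7185, Σ(ln h)² = 8.5911, Σln P = 7.7501, Σln h·ln P = 15.1351).
Δ = 8.5911·4 − (4.7185)² = 12.1002; k = (15.1351·4 − 4.7185·7.7501)/12.1002 = 1.98109, ln C = (8.5911·7.7501 − 4.7185·15.1351)/12.1002 = -0.39940, so C = exp(-0.39940) = 0.67072.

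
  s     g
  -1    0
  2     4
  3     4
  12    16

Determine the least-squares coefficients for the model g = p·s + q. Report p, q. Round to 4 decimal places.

Forming XᵀX = [[158, 16]; [16, 4]] and Xᵀg = [212, 24]ᵀ gives XᵀX·[p, q]ᵀ = Xᵀg.
Eliminating q: 4·(row 1) − 16·(row 2) gives 376·p = 4·212 − 16·24 = 464, so p = 58/47.
Then q = (24 − 16·(58/47))/4 = 50/47.

p = 1.2340, q = 1.0638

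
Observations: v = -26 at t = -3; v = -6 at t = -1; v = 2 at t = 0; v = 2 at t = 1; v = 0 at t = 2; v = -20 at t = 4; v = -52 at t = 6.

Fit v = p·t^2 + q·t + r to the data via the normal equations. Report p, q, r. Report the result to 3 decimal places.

p = -1.993, q = 3.087, r = 0.824

Setting ∂/∂p … = 0 gives: 1651·p + 261·q + 67·r = -2430;  261·p + 67·q + 9·r = -306;  67·p + 9·q + 7·r = -100.
(Σt^2·t^2 = 1651, Σt^2·t = 261, Σt^2 = 67, Σt·t = 67, Σt = 9, Σ1 = 7, Σt^2·v = -2430, Σt·v = -306, Σv = -100.)
Row-reducing yields p = -44287/22218, q = 22863/7406, r = 9152/11109.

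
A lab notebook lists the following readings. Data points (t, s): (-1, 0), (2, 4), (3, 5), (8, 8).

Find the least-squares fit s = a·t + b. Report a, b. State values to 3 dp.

Sums needed: Σt·t = 78, Σt = 12, Σ1 = 4.
For Xᵀs: Σt·s = 87, Σs = 17.
Normal equations: [[78, 12]; [12, 4]]·[a, b]ᵀ = [87, 17]ᵀ.
Determinant 78·4 − 12² = 168.
a = (87·4 − 12·17)/168 = 6/7; b = (78·17 − 12·87)/168 = 47/28.

a = 0.857, b = 1.679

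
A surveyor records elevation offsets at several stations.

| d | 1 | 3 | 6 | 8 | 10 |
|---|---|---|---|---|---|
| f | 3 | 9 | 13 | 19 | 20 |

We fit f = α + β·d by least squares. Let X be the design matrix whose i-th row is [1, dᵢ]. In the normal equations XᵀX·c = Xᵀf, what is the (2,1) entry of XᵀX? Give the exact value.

28

Row 2 ↔ basis d, column 1 ↔ basis 1, so (XᵀX)_{2,1} = Σᵢ d = (1)·(1) + (3)·(1) + (6)·(1) + (8)·(1) + (10)·(1) = 28.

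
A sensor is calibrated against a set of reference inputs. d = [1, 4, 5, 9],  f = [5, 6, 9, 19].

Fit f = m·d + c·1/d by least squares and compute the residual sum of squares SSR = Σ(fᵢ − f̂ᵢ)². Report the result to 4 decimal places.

Entries of MᵀM: Σd·d = 123, Σd·1/d = 4, Σ1/d·1/d = 36121/32400.
And Σd·f = 245, Σ1/d·f = 937/90.
So MᵀM·[m, c]ᵀ = Mᵀf: [[123, 4]; [4, 36121/32400]]·[m, c]ᵀ = [245, 937/90]ᵀ.
det = 123·(36121/32400) − 4² = 1308161/10800.
m = (245·(36121/32400) − 4·(937/90))/(1308161/10800) = 7500365/3924483; c = (123·(937/90) − 4·245)/(1308161/10800) = 3246120/1308161.
Residuals: 2383690/3924483, -8889152/3924483, -4129150/3924483, 1993284/1308161; SSR = 35038376/3924483.

SSR = 8.9282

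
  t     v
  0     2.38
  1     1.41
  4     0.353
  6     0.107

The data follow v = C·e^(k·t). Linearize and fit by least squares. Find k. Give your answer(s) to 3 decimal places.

Linearized form: ln v = k·t + ln C. From the 4 transformed points,
Σt = 11.0000, Σ(t)² = 53.0000, Σln v = -2.0655, Σt·ln v = -17.2311.
Equations: 53.0000·k + 11.0000·ln C = -17.2311;  11.0000·k + 4·ln C = -2.0655.
Δ = 53.0000·4 − (11.0000)² = 91.0000; k = (-17.2311·4 − 11.0000·-2.0655)/91.0000 = -0.50773, ln C = (53.0000·-2.0655 − 11.0000·-17.2311)/91.0000 = 0.87989.

k = -0.508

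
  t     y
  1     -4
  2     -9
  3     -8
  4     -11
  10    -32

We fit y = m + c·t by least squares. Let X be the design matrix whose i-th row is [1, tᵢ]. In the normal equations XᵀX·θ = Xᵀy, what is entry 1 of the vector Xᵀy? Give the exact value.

Entry 1 ↔ basis 1, so (Xᵀy)_{1} = Σᵢ yᵢ = (1)·(-4) + (1)·(-9) + (1)·(-8) + (1)·(-11) + (1)·(-32) = -64.

-64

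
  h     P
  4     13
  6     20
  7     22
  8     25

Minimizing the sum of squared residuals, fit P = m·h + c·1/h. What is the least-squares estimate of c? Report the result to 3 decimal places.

c = 3.397

With design matrix X, XᵀX = [[165, 4]; [4, 3565/28224]] and XᵀP = [526, 2159/168]ᵀ.
det = 165·(3565/28224) − 4² = 45547/9408.
m = (526·(3565/28224) − 4·(2159/168))/(45547/9408) = 424342/136641; c = (165·(2159/168) − 4·526)/(45547/9408) = 154728/45547.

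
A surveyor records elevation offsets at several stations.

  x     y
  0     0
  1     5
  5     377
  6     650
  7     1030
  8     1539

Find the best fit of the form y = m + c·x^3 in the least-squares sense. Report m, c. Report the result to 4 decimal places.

m = 1.1092, c = 3.0028

Sums needed: Σ1 = 6, Σx^3 = 1197, Σx^3·x^3 = 442075.
Right-hand side: Σy = 3601, Σx^3·y = 1328788.
Normal equations: [[6, 1197]; [1197, 442075]]·[m, c]ᵀ = [3601, 1328788]ᵀ.
det = 6·442075 − 1197² = 1219641.
m = (3601·442075 − 1197·1328788)/1219641 = 1352839/1219641; c = (6·1328788 − 1197·3601)/1219641 = 1220777/406547.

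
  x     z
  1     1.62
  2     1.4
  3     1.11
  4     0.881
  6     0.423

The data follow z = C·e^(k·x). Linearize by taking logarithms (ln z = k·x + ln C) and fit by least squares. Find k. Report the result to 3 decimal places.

Linearized form: ln z = k·x + ln C. From the 5 transformed points,
Σx = 16.0000, Σ(x)² = 66.0000, Σln z = -0.0638, Σx·ln z = -4.2006.
Equations: 66.0000·k + 16.0000·ln C = -4.2006;  16.0000·k + 5·ln C = -0.0638.
Solving (det = 74.0000): k = -0.27003, ln C = 0.85132.

k = -0.270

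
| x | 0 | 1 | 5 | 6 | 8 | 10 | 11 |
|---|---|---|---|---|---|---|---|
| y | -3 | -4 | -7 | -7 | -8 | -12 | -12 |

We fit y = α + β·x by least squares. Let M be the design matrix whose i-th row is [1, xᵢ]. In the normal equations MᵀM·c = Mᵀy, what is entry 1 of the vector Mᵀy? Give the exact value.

Entry 1 ↔ basis 1, so (Mᵀy)_{1} = Σᵢ yᵢ = (1)·(-3) + (1)·(-4) + (1)·(-7) + (1)·(-7) + (1)·(-8) + (1)·(-12) + (1)·(-12) = -53.

-53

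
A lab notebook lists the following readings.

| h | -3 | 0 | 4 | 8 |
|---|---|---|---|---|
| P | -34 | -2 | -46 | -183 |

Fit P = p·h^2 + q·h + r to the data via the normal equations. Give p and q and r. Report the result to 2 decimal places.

p = -2.98, q = 1.32, r = -2.83

Entries of AᵀA: Σh^2·h^2 = 4433, Σh^2·h = 549, Σh^2 = 89, Σh·h = 89, Σh = 9, Σ1 = 4.
And Σh^2·P = -12754, Σh·P = -1546, ΣP = -265.
AᵀA·[p, q, r]ᵀ = AᵀP becomes [[4433, 549, 89]; [549, 89, 9]; [89, 9, 4]]·[p, q, r]ᵀ = [-12754, -1546, -265]ᵀ.
Solving the 3×3 system (Gaussian elimination) gives p = -28049/9400, q = 62141/47000, r = -33279/11750.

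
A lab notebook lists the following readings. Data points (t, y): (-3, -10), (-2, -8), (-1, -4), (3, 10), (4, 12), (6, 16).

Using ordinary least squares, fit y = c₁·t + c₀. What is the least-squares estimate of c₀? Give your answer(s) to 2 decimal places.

c₀ = -0.92

Entries of MᵀM: Σt·t = 75, Σt = 7, Σ1 = 6.
Right-hand side: Σt·y = 224, Σy = 16.
So MᵀM·[c₁, c₀]ᵀ = Mᵀy: [[75, 7]; [7, 6]]·[c₁, c₀]ᵀ = [224, 16]ᵀ.
Eliminating c₀: 6·(row 1) − 7·(row 2) gives 401·c₁ = 6·224 − 7·16 = 1232, so c₁ = 1232/401.
Then c₀ = (16 − 7·(1232/401))/6 = -368/401.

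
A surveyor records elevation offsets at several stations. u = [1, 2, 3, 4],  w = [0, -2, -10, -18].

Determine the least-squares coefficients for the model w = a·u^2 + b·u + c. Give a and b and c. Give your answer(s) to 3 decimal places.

Forming XᵀX = [[354, 100, 30]; [100, 30, 10]; [30, 10, 4]] and Xᵀw = [-386, -106, -30]ᵀ gives XᵀX·[a, b, c]ᵀ = Xᵀw.
Row-reducing yields a = -3/2, b = 13/10, c = 1/2.

a = -1.500, b = 1.300, c = 0.500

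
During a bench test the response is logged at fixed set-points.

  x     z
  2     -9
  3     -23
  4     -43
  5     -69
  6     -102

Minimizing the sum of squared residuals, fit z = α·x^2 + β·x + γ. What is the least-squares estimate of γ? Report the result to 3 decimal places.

γ = -0.400

Compute the Gram sums: Σx^2·x^2 = 2274, Σx^2·x = 440, Σx^2 = 90, Σx·x = 90, Σx = 20, Σ1 = 5.
Right-hand side: Σx^2·z = -6328, Σx·z = -1216, Σz = -246.
AᵀA·[α, β, γ]ᵀ = Aᵀz becomes [[2274, 440, 90]; [440, 90, 20]; [90, 20, 5]]·[α, β, γ]ᵀ = [-6328, -1216, -246]ᵀ.
Row-reducing yields α = -22/7, β = 68/35, γ = -2/5.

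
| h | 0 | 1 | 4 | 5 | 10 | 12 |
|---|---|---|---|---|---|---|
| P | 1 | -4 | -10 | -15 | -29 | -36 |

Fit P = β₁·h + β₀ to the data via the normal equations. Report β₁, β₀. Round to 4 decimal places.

Entries of AᵀA: Σh·h = 286, Σh = 32, Σ1 = 6.
Right-hand side: Σh·P = -841, ΣP = -93.
So AᵀA·[β₁, β₀]ᵀ = AᵀP: [[286, 32]; [32, 6]]·[β₁, β₀]ᵀ = [-841, -93]ᵀ.
Determinant 286·6 − 32² = 692.
β₁ = ((-841)·6 − 32·(-93))/692 = -1035/346; β₀ = (286·(-93) − 32·(-841))/692 = 157/346.

β₁ = -2.9913, β₀ = 0.4538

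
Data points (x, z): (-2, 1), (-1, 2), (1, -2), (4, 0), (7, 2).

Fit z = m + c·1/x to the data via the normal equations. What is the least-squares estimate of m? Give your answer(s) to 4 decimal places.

m = 0.5618

The normal system MᵀM·[m, c]ᵀ = Mᵀz is [[5, -3/28]; [-3/28, 1829/784]]·[m, c]ᵀ = [3, -59/14]ᵀ.
Δ = 5·(1829/784) − (-3/28)² = 571/49.
m = (3·(1829/784) − (-3/28)·(-59/14))/(571/49) = 5133/9136; c = (5·(-59/14) − (-3/28)·3)/(571/49) = -4067/2284.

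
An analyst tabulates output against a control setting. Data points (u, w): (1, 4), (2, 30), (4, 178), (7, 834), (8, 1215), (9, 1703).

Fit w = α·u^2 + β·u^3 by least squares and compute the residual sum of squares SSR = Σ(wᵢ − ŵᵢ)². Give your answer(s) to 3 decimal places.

SSR = 11.661

With design matrix X, XᵀX = [[13331, 109681]; [109681, 915395]] and Xᵀw = [259541, 2161265]ᵀ.
Determinant 13331·915395 − 109681² = 173208984.
α = (259541·915395 − 109681·2161265)/173208984 = 20493355/6661884; β = (13331·2161265 − 109681·259541)/173208984 = 172553647/86604492.
Residuals: -46274647/43302246, 12670927/7217041, 27387082/21651123, -3005432/21651123, -14456737/7217041, 19389733/14434082; SSR = 504942055/43302246.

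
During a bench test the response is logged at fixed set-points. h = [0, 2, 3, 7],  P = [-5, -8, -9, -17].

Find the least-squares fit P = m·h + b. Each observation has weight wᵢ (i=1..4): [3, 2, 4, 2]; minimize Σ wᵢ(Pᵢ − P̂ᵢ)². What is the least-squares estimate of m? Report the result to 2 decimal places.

Entries of AᵀWA: Σwᵢ·h·h = 142, Σwᵢ·h = 30, Σwᵢ·1 = 11.
Moment sums: Σwᵢ·h·P = -378, Σwᵢ·P = -101.
So AᵀWA·[m, b]ᵀ = AᵀWP: [[142, 30]; [30, 11]]·[m, b]ᵀ = [-378, -101]ᵀ.
Δ = 142·11 − 30² = 662.
m = ((-378)·11 − 30·(-101))/662 = -564/331; b = (142·(-101) − 30·(-378))/662 = -1501/331.

m = -1.70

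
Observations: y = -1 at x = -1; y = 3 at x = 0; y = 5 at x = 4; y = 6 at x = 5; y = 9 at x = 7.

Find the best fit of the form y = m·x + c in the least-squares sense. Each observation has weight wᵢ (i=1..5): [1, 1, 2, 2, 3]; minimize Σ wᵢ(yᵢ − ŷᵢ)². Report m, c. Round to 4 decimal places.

m = 1.0735, c = 1.1342

Forming MᵀWM = [[230, 38]; [38, 9]] and MᵀWy = [290, 51]ᵀ gives MᵀWM·[m, c]ᵀ = MᵀWy.
Eliminating c: 9·(row 1) − 38·(row 2) gives 626·m = 9·290 − 38·51 = 672, so m = 336/313.
Then c = (51 − 38·(336/313))/9 = 355/313.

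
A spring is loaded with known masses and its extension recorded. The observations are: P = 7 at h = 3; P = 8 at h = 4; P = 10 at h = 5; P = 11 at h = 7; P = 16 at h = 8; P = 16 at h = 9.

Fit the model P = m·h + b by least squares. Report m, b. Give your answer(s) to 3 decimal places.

The normal equations are: 244·m + 36·b = 452;  36·m + 6·b = 68.
Determinant 244·6 − 36² = 168.
m = (452·6 − 36·68)/168 = 11/7; b = (244·68 − 36·452)/168 = 40/21.

m = 1.571, b = 1.905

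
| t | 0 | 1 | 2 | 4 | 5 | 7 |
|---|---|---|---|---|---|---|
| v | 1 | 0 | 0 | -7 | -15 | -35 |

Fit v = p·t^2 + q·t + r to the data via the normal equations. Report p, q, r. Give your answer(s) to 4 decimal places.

p = -0.9977, q = 1.9795, r = 0.1955

Forming XᵀX = [[3299, 541, 95]; [541, 95, 19]; [95, 19, 6]] and Xᵀv = [-2202, -348, -56]ᵀ gives XᵀX·[p, q, r]ᵀ = Xᵀv.
Solving the 3×3 system (Gaussian elimination) gives p = -439/440, q = 871/440, r = 43/220.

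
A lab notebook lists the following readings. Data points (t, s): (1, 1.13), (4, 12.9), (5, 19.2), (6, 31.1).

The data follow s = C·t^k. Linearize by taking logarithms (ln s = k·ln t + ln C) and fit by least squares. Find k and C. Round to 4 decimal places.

Let Y = ln s. Fitting Y = k·ln t + ln C by least squares:
XᵀX = [[7.7225, 4.7875]; [4.7875, 4]], rhs = [14.4595, 9.0716]ᵀ  (here Σln t = 4.7875, Σ(ln t)² = 7.7225, Σln s = 9.0716, Σln t·ln s = 14.4595).
Solving (det = 7.9699): k = 1.80777, ln C = 0.10422, so C = exp(0.10422) = 1.10984.

k = 1.8078, C = 1.1098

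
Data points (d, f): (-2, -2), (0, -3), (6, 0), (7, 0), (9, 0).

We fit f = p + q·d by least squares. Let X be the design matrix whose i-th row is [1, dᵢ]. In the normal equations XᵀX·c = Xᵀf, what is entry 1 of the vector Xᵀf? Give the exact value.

Entry 1 ↔ basis 1, so (Xᵀf)_{1} = Σᵢ fᵢ = (1)·(-2) + (1)·(-3) + (1)·(0) + (1)·(0) + (1)·(0) = -5.

-5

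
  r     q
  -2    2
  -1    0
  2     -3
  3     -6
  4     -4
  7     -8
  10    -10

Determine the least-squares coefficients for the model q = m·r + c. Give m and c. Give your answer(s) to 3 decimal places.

m = -0.975, c = -0.940

The normal equations are: 183·m + 23·c = -200;  23·m + 7·c = -29.
(Σr·r = 183, Σr = 23, Σ1 = 7, Σr·q = -200, Σq = -29.)
Eliminating c: 7·(row 1) − 23·(row 2) gives 752·m = 7·(-200) − 23·(-29) = -733, so m = -733/752.
Then c = ((-29) − 23·(-733/752))/7 = -707/752.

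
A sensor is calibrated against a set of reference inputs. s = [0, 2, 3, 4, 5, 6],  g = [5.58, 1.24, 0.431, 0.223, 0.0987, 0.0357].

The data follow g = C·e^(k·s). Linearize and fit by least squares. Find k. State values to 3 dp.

Taking logs, ln g = k·s + ln C, so regress ln g on s.
Over the data: Σs = 20.0000, Σ(s)² = 90.0000, Σln g = -6.0562, Σs·ln g = -39.6710.
Normal system: [[90.0000, 20.0000]; [20.0000, 6]]·[k, ln C]ᵀ = [-39.6710, -6.0562]ᵀ.
Slope k = (n·Σs·ln g − Σs·Σln g)/(n·Σ(s)² − (Σs)²) = (6·-39.6710 − 20.0000·-6.0562)/140.0000 = -0.83501; ln C = (Σln g − k·Σs)/n = 1.77402.

k = -0.835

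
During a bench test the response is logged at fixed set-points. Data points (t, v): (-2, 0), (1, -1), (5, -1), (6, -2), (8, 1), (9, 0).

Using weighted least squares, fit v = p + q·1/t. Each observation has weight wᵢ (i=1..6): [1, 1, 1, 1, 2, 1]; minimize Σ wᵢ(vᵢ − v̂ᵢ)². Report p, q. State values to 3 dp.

Setting ∂/∂p … = 0 gives: 7·p + (221/180)·q = -2;  (221/180)·p + (88217/64800)·q = -77/60.
Eliminating q: (88217/64800)·(row 1) − (221/180)·(row 2) gives (173279/21600)·p = (88217/64800)·(-2) − (221/180)·(-77/60) = -18583/16200, so p = -74332/519837.
Then q = ((-77/60) − (221/180)·(-74332/519837))/(88217/64800) = -141000/173279.

p = -0.143, q = -0.814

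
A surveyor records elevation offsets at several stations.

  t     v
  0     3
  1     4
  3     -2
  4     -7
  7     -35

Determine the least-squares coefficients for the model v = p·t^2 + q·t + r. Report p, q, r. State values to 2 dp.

Sums needed: Σt^2·t^2 = 2739, Σt^2·t = 435, Σt^2 = 75, Σt·t = 75, Σt = 15, Σ1 = 5.
Right-hand side: Σt^2·v = -1841, Σt·v = -275, Σv = -37.
Inverting the 3×3 Gram matrix, [p, q, r]ᵀ = [-23/24, 149/120, 13/4]ᵀ.

p = -0.96, q = 1.24, r = 3.25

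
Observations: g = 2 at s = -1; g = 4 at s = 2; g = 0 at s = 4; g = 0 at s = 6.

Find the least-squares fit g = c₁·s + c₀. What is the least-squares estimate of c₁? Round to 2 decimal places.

Normal-equation sums: Σs·s = 57, Σs = 11, Σ1 = 4.
And Σs·g = 6, Σg = 6.
So MᵀM·[c₁, c₀]ᵀ = Mᵀg: [[57, 11]; [11, 4]]·[c₁, c₀]ᵀ = [6, 6]ᵀ.
Determinant 57·4 − 11² = 107.
c₁ = (6·4 − 11·6)/107 = -42/107; c₀ = (57·6 − 11·6)/107 = 276/107.

c₁ = -0.39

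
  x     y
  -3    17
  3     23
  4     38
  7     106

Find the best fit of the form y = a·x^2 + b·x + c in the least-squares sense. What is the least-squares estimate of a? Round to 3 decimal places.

a = 1.972

From the data, Σx^2·x^2 = 2819, Σx^2·x = 407, Σx^2 = 83, Σx·x = 83, Σx = 11, Σ1 = 4.
And Σx^2·y = 6162, Σx·y = 912, Σy = 184.
So AᵀA·[a, b, c]ᵀ = Aᵀy: [[2819, 407, 83]; [407, 83, 11]; [83, 11, 4]]·[a, b, c]ᵀ = [6162, 912, 184]ᵀ.
Row-reducing yields a = 34049/17268, b = 17527/17268, c = 3301/1439.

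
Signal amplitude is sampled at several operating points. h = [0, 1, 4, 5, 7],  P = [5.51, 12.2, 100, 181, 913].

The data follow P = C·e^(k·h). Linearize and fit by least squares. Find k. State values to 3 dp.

With ln Pᵢ as the transformed response and hᵢ as the regressor:
Sums: Σh = 17.0000, Σ(h)² = 91.0000, Σln P = 20.8284, Σh·ln P = 94.6318.
Normal system: [[91.0000, 17.0000]; [17.0000, 5]]·[k, ln C]ᵀ = [94.6318, 20.8284]ᵀ.
Δ = 91.0000·5 − (17.0000)² = 166.0000; k = (94.6318·5 − 17.0000·20.8284)/166.0000 = 0.71732, ln C = (91.0000·20.8284 − 17.0000·94.6318)/166.0000 = 1.72678.

k = 0.717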